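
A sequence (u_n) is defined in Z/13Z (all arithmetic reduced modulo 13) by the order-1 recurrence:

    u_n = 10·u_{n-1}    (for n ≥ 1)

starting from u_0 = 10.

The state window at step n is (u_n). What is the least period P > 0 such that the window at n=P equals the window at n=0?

6

n=0: window = (10)
n=1: window = (9)
n=2: window = (12)
n=3: window = (3)
n=4: window = (4)
n=5: window = (1)
n=6: window = (10)
window at n=6 equals window at n=0 → period = 6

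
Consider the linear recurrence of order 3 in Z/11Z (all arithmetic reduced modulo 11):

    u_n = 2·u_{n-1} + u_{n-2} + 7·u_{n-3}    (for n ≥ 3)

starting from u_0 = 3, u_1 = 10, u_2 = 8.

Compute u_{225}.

u_3 = 2·8 + 1·10 + 7·3 = 3
u_4 = 2·3 + 1·8 + 7·10 = 7
u_5 = 2·7 + 1·3 + 7·8 = 7
u_6 = 2·7 + 1·7 + 7·3 = 9
u_7 = 2·9 + 1·7 + 7·7 = 8
u_8 = 2·8 + 1·9 + 7·7 = 8
u_9 = 2·8 + 1·8 + 7·9 = 10
u_10 = 2·10 + 1·8 + 7·8 = 7
u_11 = 2·7 + 1·10 + 7·8 = 3
u_12 = 2·3 + 1·7 + 7·10 = 6
u_13 = 2·6 + 1·3 + 7·7 = 9
u_14 = 2·9 + 1·6 + 7·3 = 1
u_15 = 2·1 + 1·9 + 7·6 = 9
u_16 = 2·9 + 1·1 + 7·9 = 5
u_17 = 2·5 + 1·9 + 7·1 = 4
u_18 = 2·4 + 1·5 + 7·9 = 10
u_19 = 2·10 + 1·4 + 7·5 = 4
u_20 = 2·4 + 1·10 + 7·4 = 2
u_21 = 2·2 + 1·4 + 7·10 = 1
u_22 = 2·1 + 1·2 + 7·4 = 10
u_23 = 2·10 + 1·1 + 7·2 = 2
u_24 = 2·2 + 1·10 + 7·1 = 10
u_25 = 2·10 + 1·2 + 7·10 = 4
u_26 = 2·4 + 1·10 + 7·2 = 10
u_27 = 2·10 + 1·4 + 7·10 = 6
u_28 = 2·6 + 1·10 + 7·4 = 6
u_29 = 2·6 + 1·6 + 7·10 = 0
u_30 = 2·0 + 1·6 + 7·6 = 4
u_31 = 2·4 + 1·0 + 7·6 = 6
u_32 = 2·6 + 1·4 + 7·0 = 5
u_33 = 2·5 + 1·6 + 7·4 = 0
u_34 = 2·0 + 1·5 + 7·6 = 3
u_35 = 2·3 + 1·0 + 7·5 = 8
u_36 = 2·8 + 1·3 + 7·0 = 8
u_37 = 2·8 + 1·8 + 7·3 = 1
u_38 = 2·1 + 1·8 + 7·8 = 0
u_39 = 2·0 + 1·1 + 7·8 = 2
u_40 = 2·2 + 1·0 + 7·1 = 0
u_41 = 2·0 + 1·2 + 7·0 = 2
u_42 = 2·2 + 1·0 + 7·2 = 7
u_43 = 2·7 + 1·2 + 7·0 = 5
u_44 = 2·5 + 1·7 + 7·2 = 9
u_45 = 2·9 + 1·5 + 7·7 = 6
u_46 = 2·6 + 1·9 + 7·5 = 1
u_47 = 2·1 + 1·6 + 7·9 = 5
u_48 = 2·5 + 1·1 + 7·6 = 9
u_49 = 2·9 + 1·5 + 7·1 = 8
u_50 = 2·8 + 1·9 + 7·5 = 5
u_51 = 2·5 + 1·8 + 7·9 = 4
u_52 = 2·4 + 1·5 + 7·8 = 3
u_53 = 2·3 + 1·4 + 7·5 = 1
u_54 = 2·1 + 1·3 + 7·4 = 0
u_55 = 2·0 + 1·1 + 7·3 = 0
u_56 = 2·0 + 1·0 + 7·1 = 7
u_57 = 2·7 + 1·0 + 7·0 = 3
u_58 = 2·3 + 1·7 + 7·0 = 2
u_59 = 2·2 + 1·3 + 7·7 = 1
u_60 = 2·1 + 1·2 + 7·3 = 3
u_61 = 2·3 + 1·1 + 7·2 = 10
u_62 = 2·10 + 1·3 + 7·1 = 8
(u_60, u_61, u_62) = (3, 10, 8) = (u_0, u_1, u_2), so the sequence has period 60.
225 ≡ 45 (mod 60), hence u_225 = u_45 = 6.

6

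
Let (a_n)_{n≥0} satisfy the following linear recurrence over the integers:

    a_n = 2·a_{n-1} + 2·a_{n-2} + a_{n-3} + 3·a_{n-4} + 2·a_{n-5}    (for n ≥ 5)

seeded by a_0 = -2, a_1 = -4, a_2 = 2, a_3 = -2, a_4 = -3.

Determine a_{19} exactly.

-70395263

a_5 = 2·-3 + 2·-2 + 1·2 + 3·-4 + 2·-2 = -24
a_6 = 2·-24 + 2·-3 + 1·-2 + 3·2 + 2·-4 = -58
a_7 = 2·-58 + 2·-24 + 1·-3 + 3·-2 + 2·2 = -169
a_8 = 2·-169 + 2·-58 + 1·-24 + 3·-3 + 2·-2 = -491
a_9 = 2·-491 + 2·-169 + 1·-58 + 3·-24 + 2·-3 = -1456
a_10 = 2·-1456 + 2·-491 + 1·-169 + 3·-58 + 2·-24 = -4285
a_11 = 2·-4285 + 2·-1456 + 1·-491 + 3·-169 + 2·-58 = -12596
a_12 = 2·-12596 + 2·-4285 + 1·-1456 + 3·-491 + 2·-169 = -37029
a_13 = 2·-37029 + 2·-12596 + 1·-4285 + 3·-1456 + 2·-491 = -108885
a_14 = 2·-108885 + 2·-37029 + 1·-12596 + 3·-4285 + 2·-1456 = -320191
a_15 = 2·-320191 + 2·-108885 + 1·-37029 + 3·-12596 + 2·-4285 = -941539
a_16 = 2·-941539 + 2·-320191 + 1·-108885 + 3·-37029 + 2·-12596 = -2768624
a_17 = 2·-2768624 + 2·-941539 + 1·-320191 + 3·-108885 + 2·-37029 = -8141230
a_18 = 2·-8141230 + 2·-2768624 + 1·-941539 + 3·-320191 + 2·-108885 = -23939590
a_19 = 2·-23939590 + 2·-8141230 + 1·-2768624 + 3·-941539 + 2·-320191 = -70395263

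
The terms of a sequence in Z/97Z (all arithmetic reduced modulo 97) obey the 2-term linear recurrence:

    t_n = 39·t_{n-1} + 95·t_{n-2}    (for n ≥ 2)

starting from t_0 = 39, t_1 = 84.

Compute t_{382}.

t_2 = 39·84 + 95·39 = 94
t_3 = 39·94 + 95·84 = 6
t_4 = 39·6 + 95·94 = 46
t_5 = 39·46 + 95·6 = 36
t_6 = 39·36 + 95·46 = 51
t_7 = 39·51 + 95·36 = 74
Continuing the recurrence:
  t_8 = 68;  t_9 = 79;  t_10 = 35;  t_11 = 43;  t_12 = 55;  t_13 = 22
  t_14 = 69;  t_15 = 28;  t_16 = 81;  t_17 = 96;  t_18 = 90;  t_19 = 20
  t_20 = 18;  t_21 = 80;  t_22 = 77;  t_23 = 30;  t_24 = 46;  t_25 = 85
  t_26 = 22;  t_27 = 9;  t_28 = 16;  t_29 = 24;  t_30 = 31;  t_31 = 94
  t_32 = 15;  t_33 = 9;  t_34 = 30;  t_35 = 85;  t_36 = 54;  t_37 = 93
  t_38 = 27;  t_39 = 91;  t_40 = 3;  t_41 = 32;  t_42 = 78;  t_43 = 68
  t_44 = 71;  t_45 = 14;  t_46 = 16;  t_47 = 14;  t_48 = 29;  t_49 = 36
  t_50 = 85;  t_51 = 42;  t_52 = 13;  t_53 = 35;  t_54 = 78;  t_55 = 62
  t_56 = 31;  t_57 = 18;  t_58 = 58;  t_59 = 92;  t_60 = 77;  t_61 = 6
  t_62 = 80;  t_63 = 4;  t_64 = 93;  t_65 = 30;  t_66 = 14;  t_67 = 1
  t_68 = 11;  t_69 = 39;  t_70 = 44;  t_71 = 86;  t_72 = 65;  t_73 = 35
  t_74 = 71;  t_75 = 80;  t_76 = 68;  t_77 = 67;  t_78 = 52;  t_79 = 51
  t_80 = 42;  t_81 = 81;  t_82 = 68;  t_83 = 65;  t_84 = 71;  t_85 = 20
  t_86 = 56;  t_87 = 10;  t_88 = 84;  t_89 = 55;  t_90 = 37;  t_91 = 72
  t_92 = 18;  t_93 = 73;  t_94 = 95;  t_95 = 67;  t_96 = 95;  t_97 = 79
  t_98 = 78;  t_99 = 71;  t_100 = 91;  t_101 = 12;  t_102 = 92;  t_103 = 72
  t_104 = 5;  t_105 = 51;  t_106 = 39;  t_107 = 61;  t_108 = 70;  t_109 = 86
  t_110 = 13;  t_111 = 44;  t_112 = 41;  t_113 = 56;  t_114 = 65;  t_115 = 95
  t_116 = 83;  t_117 = 40;  t_118 = 36;  t_119 = 63;  t_120 = 57;  t_121 = 60
  t_122 = 92;  t_123 = 73;  t_124 = 44;  t_125 = 18;  t_126 = 32;  t_127 = 48
  t_128 = 62;  t_129 = 91;  t_130 = 30;  t_131 = 18;  t_132 = 60;  t_133 = 73
  t_134 = 11;  t_135 = 89;  t_136 = 54;  t_137 = 85;  t_138 = 6;  t_139 = 64
  t_140 = 59;  t_141 = 39;  t_142 = 45;  t_143 = 28;  t_144 = 32;  t_145 = 28
  t_146 = 58;  t_147 = 72;  t_148 = 73;  t_149 = 84;  t_150 = 26;  t_151 = 70
  t_152 = 59;  t_153 = 27;  t_154 = 62;  t_155 = 36;  t_156 = 19;  t_157 = 87
  t_158 = 57;  t_159 = 12;  t_160 = 63;  t_161 = 8;  t_162 = 89;  t_163 = 60
  t_164 = 28;  t_165 = 2;  t_166 = 22;  t_167 = 78;  t_168 = 88;  t_169 = 75
  t_170 = 33;  t_171 = 70;  t_172 = 45;  t_173 = 63;  t_174 = 39;  t_175 = 37
  t_176 = 7;  t_177 = 5;  t_178 = 84;  t_179 = 65;  t_180 = 39;  t_181 = 33
  t_182 = 45;  t_183 = 40;  t_184 = 15;  t_185 = 20;  t_186 = 71;  t_187 = 13
  t_188 = 74;  t_189 = 47;  t_190 = 36;  t_191 = 49;  t_192 = 93;  t_193 = 37
  t_194 = 93;  t_195 = 61;  t_196 = 59;  t_197 = 45;  t_198 = 85;  t_199 = 24
  t_200 = 87;  t_201 = 47;  t_202 = 10;  t_203 = 5;  t_204 = 78;  t_205 = 25
  t_206 = 43;  t_207 = 75;  t_208 = 26;  t_209 = 88;  t_210 = 82;  t_211 = 15
  t_212 = 33;  t_213 = 93;  t_214 = 69;  t_215 = 80;  t_216 = 72;  t_217 = 29
  t_218 = 17;  t_219 = 23;  t_220 = 87;  t_221 = 49;  t_222 = 88;  t_223 = 36
  t_224 = 64;  t_225 = 96;  t_226 = 27;  t_227 = 85;  t_228 = 60;  t_229 = 36
  t_230 = 23;  t_231 = 49;  t_232 = 22;  t_233 = 81;  t_234 = 11;  t_235 = 73
  t_236 = 12;  t_237 = 31;  t_238 = 21;  t_239 = 78;  t_240 = 90;  t_241 = 56
  t_242 = 64;  t_243 = 56;  t_244 = 19;  t_245 = 47;  t_246 = 49;  t_247 = 71
  t_248 = 52;  t_249 = 43;  t_250 = 21;  t_251 = 54;  t_252 = 27;  t_253 = 72
  t_254 = 38;  t_255 = 77;  t_256 = 17;  t_257 = 24;  t_258 = 29;  t_259 = 16
  t_260 = 81;  t_261 = 23;  t_262 = 56;  t_263 = 4;  t_264 = 44;  t_265 = 59
  t_266 = 79;  t_267 = 53;  t_268 = 66;  t_269 = 43;  t_270 = 90;  t_271 = 29
  t_272 = 78;  t_273 = 74;  t_274 = 14;  t_275 = 10;  t_276 = 71;  t_277 = 33
  t_278 = 78;  t_279 = 66;  t_280 = 90;  t_281 = 80;  t_282 = 30;  t_283 = 40
  t_284 = 45;  t_285 = 26;  t_286 = 51;  t_287 = 94;  t_288 = 72;  t_289 = 1
  t_290 = 89;  t_291 = 74;  t_292 = 89;  t_293 = 25;  t_294 = 21;  t_295 = 90
  t_296 = 73;  t_297 = 48;  t_298 = 77;  t_299 = 94;  t_300 = 20;  t_301 = 10
  t_302 = 59;  t_303 = 50;  t_304 = 86;  t_305 = 53;  t_306 = 52;  t_307 = 79
  t_308 = 67;  t_309 = 30;  t_310 = 66;  t_311 = 89;  t_312 = 41;  t_313 = 63
  t_314 = 47;  t_315 = 58;  t_316 = 34;  t_317 = 46;  t_318 = 77;  t_319 = 1
  t_320 = 79;  t_321 = 72;  t_322 = 31;  t_323 = 95;  t_324 = 54;  t_325 = 73
  t_326 = 23;  t_327 = 72;  t_328 = 46;  t_329 = 1;  t_330 = 44;  t_331 = 65
  t_332 = 22;  t_333 = 49;  t_334 = 24;  t_335 = 62;  t_336 = 42;  t_337 = 59
  t_338 = 83;  t_339 = 15;  t_340 = 31;  t_341 = 15;  t_342 = 38;  t_343 = 94
  t_344 = 1;  t_345 = 45;  t_346 = 7;  t_347 = 86;  t_348 = 42;  t_349 = 11
  t_350 = 54;  t_351 = 47;  t_352 = 76;  t_353 = 57;  t_354 = 34;  t_355 = 48
  t_356 = 58;  t_357 = 32;  t_358 = 65;  t_359 = 46;  t_360 = 15;  t_361 = 8
  t_362 = 88;  t_363 = 21;  t_364 = 61;  t_365 = 9;  t_366 = 35;  t_367 = 86
  t_368 = 83;  t_369 = 58;  t_370 = 59;  t_371 = 51;  t_372 = 28;  t_373 = 20
  t_374 = 45;  t_375 = 66;  t_376 = 59;  t_377 = 35;  t_378 = 83;  t_379 = 63
  t_380 = 60
t_381 = 39·60 + 95·63 = 80
t_382 = 39·80 + 95·60 = 90

90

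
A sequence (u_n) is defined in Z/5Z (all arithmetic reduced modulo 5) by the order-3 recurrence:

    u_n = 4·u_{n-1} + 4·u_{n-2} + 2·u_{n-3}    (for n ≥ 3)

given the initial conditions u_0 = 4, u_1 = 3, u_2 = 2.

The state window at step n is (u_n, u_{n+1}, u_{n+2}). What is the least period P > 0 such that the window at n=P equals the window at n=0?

n=0: window = (4, 3, 2)
n=1: window = (3, 2, 3)
n=2: window = (2, 3, 1)
n=3: window = (3, 1, 0)
n=4: window = (1, 0, 0)
n=5: window = (0, 0, 2)
n=6: window = (0, 2, 3)
n=7: window = (2, 3, 0)
n=8: window = (3, 0, 1)
n=9: window = (0, 1, 0)
n=10: window = (1, 0, 4)
n=11: window = (0, 4, 3)
n=12: window = (4, 3, 3)
n=13: window = (3, 3, 2)
n=14: window = (3, 2, 1)
n=15: window = (2, 1, 3)
n=16: window = (1, 3, 0)
n=17: window = (3, 0, 4)
n=18: window = (0, 4, 2)
n=19: window = (4, 2, 4)
n=20: window = (2, 4, 2)
n=21: window = (4, 2, 3)
n=22: window = (2, 3, 3)
n=23: window = (3, 3, 3)
n=24: window = (3, 3, 0)
n=25: window = (3, 0, 3)
n=26: window = (0, 3, 3)
n=27: window = (3, 3, 4)
n=28: window = (3, 4, 4)
n=29: window = (4, 4, 3)
n=30: window = (4, 3, 1)
n=31: window = (3, 1, 4)
n=32: window = (1, 4, 1)
n=33: window = (4, 1, 2)
n=34: window = (1, 2, 0)
n=35: window = (2, 0, 0)
n=36: window = (0, 0, 4)
n=37: window = (0, 4, 1)
n=38: window = (4, 1, 0)
n=39: window = (1, 0, 2)
n=40: window = (0, 2, 0)
…
n=122: window = (2, 2, 4)
n=123: window = (2, 4, 3)
n=124: window = (4, 3, 2)
window at n=124 equals window at n=0 → period = 124

124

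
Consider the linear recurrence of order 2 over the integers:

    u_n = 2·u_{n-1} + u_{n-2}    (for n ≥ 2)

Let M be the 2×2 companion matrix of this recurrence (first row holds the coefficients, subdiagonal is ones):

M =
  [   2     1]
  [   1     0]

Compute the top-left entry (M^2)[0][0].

(M^2)[0][0] is the top entry after applying M 2 times to the unit state (1, 0). Equivalently it is h_{3} for the auxiliary sequence (h_n) obeying the same recurrence with h_1 = 1 and h_i = 0 for 0 ≤ i < 1:
h_2 = 2·1 + 1·0 = 2
h_3 = 2·2 + 1·1 = 5

5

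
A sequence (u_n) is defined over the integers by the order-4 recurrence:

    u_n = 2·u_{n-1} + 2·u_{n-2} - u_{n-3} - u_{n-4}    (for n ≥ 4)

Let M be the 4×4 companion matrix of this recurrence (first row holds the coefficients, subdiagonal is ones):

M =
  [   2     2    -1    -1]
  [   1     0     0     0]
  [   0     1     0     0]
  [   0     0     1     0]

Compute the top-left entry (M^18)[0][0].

(M^18)[0][0] is the top entry after applying M 18 times to the unit state (1, 0, 0, 0). Equivalently it is h_{21} for the auxiliary sequence (h_n) obeying the same recurrence with h_3 = 1 and h_i = 0 for 0 ≤ i < 3:
h_4 = 2·1 + 2·0 + -1·0 + -1·0 = 2
h_5 = 2·2 + 2·1 + -1·0 + -1·0 = 6
h_6 = 2·6 + 2·2 + -1·1 + -1·0 = 15
h_7 = 2·15 + 2·6 + -1·2 + -1·1 = 39
h_8 = 2·39 + 2·15 + -1·6 + -1·2 = 100
h_9 = 2·100 + 2·39 + -1·15 + -1·6 = 257
h_10 = 2·257 + 2·100 + -1·39 + -1·15 = 660
h_11 = 2·660 + 2·257 + -1·100 + -1·39 = 1695
h_12 = 2·1695 + 2·660 + -1·257 + -1·100 = 4353
h_13 = 2·4353 + 2·1695 + -1·660 + -1·257 = 11179
h_14 = 2·11179 + 2·4353 + -1·1695 + -1·660 = 28709
h_15 = 2·28709 + 2·11179 + -1·4353 + -1·1695 = 73728
h_16 = 2·73728 + 2·28709 + -1·11179 + -1·4353 = 189342
h_17 = 2·189342 + 2·73728 + -1·28709 + -1·11179 = 486252
h_18 = 2·486252 + 2·189342 + -1·73728 + -1·28709 = 1248751
h_19 = 2·1248751 + 2·486252 + -1·189342 + -1·73728 = 3206936
h_20 = 2·3206936 + 2·1248751 + -1·486252 + -1·189342 = 8235780
h_21 = 2·8235780 + 2·3206936 + -1·1248751 + -1·486252 = 21150429

21150429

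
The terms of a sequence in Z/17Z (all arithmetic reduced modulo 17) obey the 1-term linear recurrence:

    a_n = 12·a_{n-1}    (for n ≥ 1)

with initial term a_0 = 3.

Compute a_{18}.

7

a_1 = 12·3 = 2
a_2 = 12·2 = 7
a_3 = 12·7 = 16
a_4 = 12·16 = 5
a_5 = 12·5 = 9
a_6 = 12·9 = 6
a_7 = 12·6 = 4
a_8 = 12·4 = 14
a_9 = 12·14 = 15
a_10 = 12·15 = 10
a_11 = 12·10 = 1
a_12 = 12·1 = 12
a_13 = 12·12 = 8
a_14 = 12·8 = 11
a_15 = 12·11 = 13
a_16 = 12·13 = 3
a_17 = 12·3 = 2
a_18 = 12·2 = 7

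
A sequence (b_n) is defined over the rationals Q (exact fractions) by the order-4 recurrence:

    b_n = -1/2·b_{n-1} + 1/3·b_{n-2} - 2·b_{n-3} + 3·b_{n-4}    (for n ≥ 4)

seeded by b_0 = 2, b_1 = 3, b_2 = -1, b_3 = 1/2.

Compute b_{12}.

b_4 = -1/2·1/2 + 1/3·-1 + -2·3 + 3·2 = -7/12
b_5 = -1/2·-7/12 + 1/3·1/2 + -2·-1 + 3·3 = 275/24
b_6 = -1/2·275/24 + 1/3·-7/12 + -2·1/2 + 3·-1 = -1429/144
b_7 = -1/2·-1429/144 + 1/3·275/24 + -2·-7/12 + 3·1/2 = 1099/96
b_8 = -1/2·1099/96 + 1/3·-1429/144 + -2·275/24 + 3·-7/12 = -58231/1728
b_9 = -1/2·-58231/1728 + 1/3·1099/96 + -2·-1429/144 + 3·275/24 = 258811/3456
b_10 = -1/2·258811/3456 + 1/3·-58231/1728 + -2·1099/96 + 3·-1429/144 = -2101453/20736
b_11 = -1/2·-2101453/20736 + 1/3·258811/3456 + -2·-58231/1728 + 3·1099/96 = 7356089/41472
b_12 = -1/2·7356089/41472 + 1/3·-2101453/20736 + -2·258811/3456 + 3·-58231/1728 = -92898655/248832

-92898655/248832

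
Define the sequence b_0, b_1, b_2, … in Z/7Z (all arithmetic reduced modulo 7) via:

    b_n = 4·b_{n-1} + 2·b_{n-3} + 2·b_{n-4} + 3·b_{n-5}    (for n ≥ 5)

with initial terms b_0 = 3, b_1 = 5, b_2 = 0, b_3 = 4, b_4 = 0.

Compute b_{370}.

0

b_5 = 4·0 + 0·4 + 2·0 + 2·5 + 3·3 = 5
b_6 = 4·5 + 0·0 + 2·4 + 2·0 + 3·5 = 1
b_7 = 4·1 + 0·5 + 2·0 + 2·4 + 3·0 = 5
b_8 = 4·5 + 0·1 + 2·5 + 2·0 + 3·4 = 0
b_9 = 4·0 + 0·5 + 2·1 + 2·5 + 3·0 = 5
b_10 = 4·5 + 0·0 + 2·5 + 2·1 + 3·5 = 5
Continuing the recurrence:
  b_11 = 5;  b_12 = 3;  b_13 = 4;  b_14 = 2;  b_15 = 4;  b_16 = 3
  b_17 = 5;  b_18 = 2;  b_19 = 0;  b_20 = 0;  b_21 = 2;  b_22 = 6
  b_23 = 2;  b_24 = 5;  b_25 = 1;  b_26 = 5;  b_27 = 3;  b_28 = 2
  b_29 = 0;  b_30 = 5;  b_31 = 3;  b_32 = 4;  b_33 = 4;  b_34 = 4
  b_35 = 3;  b_36 = 2;  b_37 = 1;  b_38 = 2;  b_39 = 2;  b_40 = 2
  b_41 = 6;  b_42 = 0;  b_43 = 0;  b_44 = 1;  b_45 = 1;  b_46 = 1
  b_47 = 6;  b_48 = 0;  b_49 = 0;  b_50 = 3;  b_51 = 6;  b_52 = 0
  b_53 = 6;  b_54 = 0;  b_55 = 0;  b_56 = 2;  b_57 = 6;  b_58 = 0
  b_59 = 4;  b_60 = 4;  b_61 = 6;  b_62 = 1;  b_63 = 6;  b_64 = 0
  b_65 = 5;  b_66 = 3;  b_67 = 6;  b_68 = 3;  b_69 = 0;  b_70 = 5
  b_71 = 5;  b_72 = 2;  b_73 = 6;  b_74 = 2;  b_75 = 2;  b_76 = 4
  b_77 = 3;  b_78 = 3;  b_79 = 2;  b_80 = 0;  b_81 = 3;  b_82 = 3
  b_83 = 4;  b_84 = 0;  b_85 = 5;  b_86 = 1;  b_87 = 0;  b_88 = 1
  b_89 = 2;  b_90 = 4;  b_91 = 0;  b_92 = 6;  b_93 = 4;  b_94 = 2
  b_95 = 4;  b_96 = 1;  b_97 = 6;  b_98 = 6;  b_99 = 5;  b_100 = 4
  b_101 = 1;  b_102 = 2;  b_103 = 2;  b_104 = 5;  b_105 = 3;  b_106 = 2
  b_107 = 0;  b_108 = 1;  b_109 = 1;  b_110 = 3;  b_111 = 6;  b_112 = 0
  b_113 = 4;  b_114 = 2;  b_115 = 1;  b_116 = 2;  b_117 = 6;  b_118 = 0
  b_119 = 5;  b_120 = 4;  b_121 = 6;  b_122 = 3;  b_123 = 2;  b_124 = 1
  b_125 = 6;  b_126 = 3;  b_127 = 6;  b_128 = 2;  b_129 = 1;  b_130 = 5
  b_131 = 3;  b_132 = 1;  b_133 = 1;  b_134 = 2;  b_135 = 3;  b_136 = 4
  b_137 = 4;  b_138 = 1;  b_139 = 3;  b_140 = 2;  b_141 = 2;  b_142 = 0
  b_143 = 6;  b_144 = 6;  b_145 = 6;  b_146 = 0;  b_147 = 3;  b_148 = 5
  b_149 = 1;  b_150 = 0;  b_151 = 2;  b_152 = 1;  b_153 = 0;  b_154 = 0
  b_155 = 6;  b_156 = 4;  b_157 = 5;  b_158 = 4;  b_159 = 1;  b_160 = 5
  b_161 = 1;  b_162 = 1;  b_163 = 0;  b_164 = 1;  b_165 = 2;  b_166 = 6
  b_167 = 1;  b_168 = 3;  b_169 = 3;  b_170 = 4;  b_171 = 0;  b_172 = 1
  b_173 = 6;  b_174 = 6;  b_175 = 3;  b_176 = 5;  b_177 = 5;  b_178 = 0
  b_179 = 6;  b_180 = 4;  b_181 = 6;  b_182 = 2;  b_183 = 0;  b_184 = 3
  b_185 = 5;  b_186 = 0;  b_187 = 5;  b_188 = 1;  b_189 = 2;  b_190 = 5
  b_191 = 4;  b_192 = 2;  b_193 = 4;  b_194 = 5;  b_195 = 5;  b_196 = 2
  b_197 = 4;  b_198 = 6;  b_199 = 4;  b_200 = 1;  b_201 = 2;  b_202 = 5
  b_203 = 6;  b_204 = 0;  b_205 = 3;  b_206 = 5;  b_207 = 5;  b_208 = 2
  b_209 = 3;  b_210 = 6;  b_211 = 4;  b_212 = 6;  b_213 = 6;  b_214 = 4
  b_215 = 5;  b_216 = 0;  b_217 = 3;  b_218 = 6;  b_219 = 4;  b_220 = 2
  b_221 = 5;  b_222 = 0;  b_223 = 2;  b_224 = 6;  b_225 = 5;  b_226 = 4
  b_227 = 4;  b_228 = 2;  b_229 = 2;  b_230 = 4;  b_231 = 5;  b_232 = 5
  b_233 = 3;  b_234 = 1;  b_235 = 1;  b_236 = 0;  b_237 = 2;  b_238 = 0
  b_239 = 5;  b_240 = 6;  b_241 = 0;  b_242 = 2;  b_243 = 2;  b_244 = 0
  b_245 = 1;  b_246 = 5;  b_247 = 2;  b_248 = 2;  b_249 = 6;  b_250 = 6
  b_251 = 5;  b_252 = 0;  b_253 = 2;  b_254 = 6;  b_255 = 3;  b_256 = 3
  b_257 = 0;  b_258 = 3;  b_259 = 0;  b_260 = 1;  b_261 = 5;  b_262 = 5
  b_263 = 3;  b_264 = 3;  b_265 = 0;  b_266 = 3;  b_267 = 4;  b_268 = 3
  b_269 = 6;  b_270 = 3;  b_271 = 0;  b_272 = 2;  b_273 = 0;  b_274 = 3
  b_275 = 4;  b_276 = 6;  b_277 = 1;  b_278 = 4;  b_279 = 3;  b_280 = 3
  b_281 = 5;  b_282 = 2;  b_283 = 4;  b_284 = 6;  b_285 = 5;  b_286 = 5
  b_287 = 4;  b_288 = 1;  b_289 = 0;  b_290 = 5;  b_291 = 3;  b_292 = 5
  b_293 = 5;  b_294 = 1;  b_295 = 0;  b_296 = 1;  b_297 = 3;  b_298 = 1
  b_299 = 2;  b_300 = 2;  b_301 = 5;  b_302 = 0;  b_303 = 4;  b_304 = 1
  b_305 = 6;  b_306 = 5;  b_307 = 2;  b_308 = 6;  b_309 = 0;  b_310 = 4
  b_311 = 5;  b_312 = 3;  b_313 = 3;  b_314 = 2;  b_315 = 1;  b_316 = 3
  b_317 = 3;  b_318 = 6;  b_319 = 3;  b_320 = 6;  b_321 = 2;  b_322 = 0
  b_323 = 1;  b_324 = 1;  b_325 = 5;  b_326 = 0;  b_327 = 4;  b_328 = 3
  b_329 = 4;  b_330 = 4;  b_331 = 2;  b_332 = 6;  b_333 = 0;  b_334 = 3
  b_335 = 5;  b_336 = 3;  b_337 = 1;  b_338 = 6;  b_339 = 0;  b_340 = 2
  b_341 = 3;  b_342 = 6;  b_343 = 4;  b_344 = 5;  b_345 = 2;  b_346 = 2
  b_347 = 2;  b_348 = 6;  b_349 = 5;  b_350 = 6;  b_351 = 4;  b_352 = 2
  b_353 = 6;  b_354 = 3;  b_355 = 0;  b_356 = 0;  b_357 = 3;  b_358 = 1
  b_359 = 6;  b_360 = 2;  b_361 = 2;  b_362 = 3;  b_363 = 3;  b_364 = 3
  b_365 = 0;  b_366 = 4;  b_367 = 2;  b_368 = 2
b_369 = 4·2 + 0·2 + 2·4 + 2·0 + 3·3 = 4
b_370 = 4·4 + 0·2 + 2·2 + 2·4 + 3·0 = 0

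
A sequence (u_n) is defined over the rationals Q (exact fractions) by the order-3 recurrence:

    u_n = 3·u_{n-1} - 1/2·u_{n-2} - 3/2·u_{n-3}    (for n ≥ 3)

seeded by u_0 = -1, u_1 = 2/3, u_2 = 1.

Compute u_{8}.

u_3 = 3·1 + -1/2·2/3 + -3/2·-1 = 25/6
u_4 = 3·25/6 + -1/2·1 + -3/2·2/3 = 11
u_5 = 3·11 + -1/2·25/6 + -3/2·1 = 353/12
u_6 = 3·353/12 + -1/2·11 + -3/2·25/6 = 153/2
u_7 = 3·153/2 + -1/2·353/12 + -3/2·11 = 4759/24
u_8 = 3·4759/24 + -1/2·153/2 + -3/2·353/12 = 1025/2

1025/2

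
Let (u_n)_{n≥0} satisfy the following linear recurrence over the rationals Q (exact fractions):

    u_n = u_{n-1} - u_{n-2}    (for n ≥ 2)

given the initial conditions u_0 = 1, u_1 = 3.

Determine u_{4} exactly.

u_2 = 1·3 + -1·1 = 2
u_3 = 1·2 + -1·3 = -1
u_4 = 1·-1 + -1·2 = -3

-3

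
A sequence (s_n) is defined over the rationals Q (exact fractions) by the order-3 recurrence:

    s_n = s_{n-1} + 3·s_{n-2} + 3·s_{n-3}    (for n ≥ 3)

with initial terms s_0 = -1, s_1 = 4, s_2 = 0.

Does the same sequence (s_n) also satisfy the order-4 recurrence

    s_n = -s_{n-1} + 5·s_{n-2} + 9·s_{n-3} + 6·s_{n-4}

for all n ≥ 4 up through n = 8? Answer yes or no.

yes

Terms s_0..s_8: -1, 4, 0, 9, 21, 48, 138, 345, 903
n=4: candidate gives 21, actual s_4 = 21 ✓
n=5: candidate gives 48, actual s_5 = 48 ✓
n=6: candidate gives 138, actual s_6 = 138 ✓
n=7: candidate gives 345, actual s_7 = 345 ✓
n=8: candidate gives 903, actual s_8 = 903 ✓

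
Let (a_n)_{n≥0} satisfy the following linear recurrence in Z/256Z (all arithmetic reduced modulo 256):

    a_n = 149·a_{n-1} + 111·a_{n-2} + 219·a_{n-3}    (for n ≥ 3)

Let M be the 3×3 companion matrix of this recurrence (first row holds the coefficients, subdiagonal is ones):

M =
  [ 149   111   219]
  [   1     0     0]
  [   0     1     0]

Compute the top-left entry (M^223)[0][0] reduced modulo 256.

128

(M^223)[0][0] is the top entry after applying M 223 times to the unit state (1, 0, 0). Equivalently it is h_{225} for the auxiliary sequence (h_n) obeying the same recurrence with h_2 = 1 and h_i = 0 for 0 ≤ i < 2:
h_3 = 149·1 + 111·0 + 219·0 = 149
h_4 = 149·149 + 111·1 + 219·0 = 40
h_5 = 149·40 + 111·149 + 219·1 = 190
h_6 = 149·190 + 111·40 + 219·149 = 101
h_7 = 149·101 + 111·190 + 219·40 = 99
h_8 = 149·99 + 111·101 + 219·190 = 244
Continuing the recurrence:
  h_9 = 88;  h_10 = 181;  h_11 = 61;  h_12 = 68;  h_13 = 222;  h_14 = 225
  h_15 = 99;  h_16 = 24;  h_17 = 96;  h_18 = 249;  h_19 = 21;  h_20 = 80
  h_21 = 174;  h_22 = 237;  h_23 = 211;  h_24 = 108;  h_25 = 24;  h_26 = 77
  h_27 = 157;  h_28 = 76;  h_29 = 46;  h_30 = 9;  h_31 = 51;  h_32 = 240
  h_33 = 128;  h_34 = 49;  h_35 = 85;  h_36 = 56;  h_37 = 94;  h_38 = 181
  h_39 = 3;  h_40 = 164;  h_41 = 152;  h_42 = 37;  h_43 = 189;  h_44 = 20
  h_45 = 62;  h_46 = 113;  h_47 = 195;  h_48 = 136;  h_49 = 96;  h_50 = 169
  h_51 = 85;  h_52 = 224;  h_53 = 206;  h_54 = 189;  h_55 = 243;  h_56 = 156
  h_57 = 216;  h_58 = 61;  h_59 = 157;  h_60 = 156;  h_61 = 14;  h_62 = 25
  h_63 = 19;  h_64 = 224;  h_65 = 0;  h_66 = 97;  h_67 = 21;  h_68 = 72
  h_69 = 254;  h_70 = 5;  h_71 = 163;  h_72 = 84;  h_73 = 216;  h_74 = 149
  h_75 = 61;  h_76 = 228;  h_77 = 158;  h_78 = 1;  h_79 = 35;  h_80 = 248
  h_81 = 96;  h_82 = 89;  h_83 = 149;  h_84 = 112;  h_85 = 238;  h_86 = 141
  h_87 = 19;  h_88 = 204;  h_89 = 152;  h_90 = 45;  h_91 = 157;  h_92 = 236
  h_93 = 238;  h_94 = 41;  h_95 = 243;  h_96 = 208;  h_97 = 128;  h_98 = 145
  h_99 = 213;  h_100 = 88;  h_101 = 158;  h_102 = 85;  h_103 = 67;  h_104 = 4
  h_105 = 24;  h_106 = 5;  h_107 = 189;  h_108 = 180;  h_109 = 254;  h_110 = 145
  h_111 = 131;  h_112 = 104;  h_113 = 96;  h_114 = 9;  h_115 = 213;  h_116 = 0
  h_117 = 14;  h_118 = 93;  h_119 = 51;  h_120 = 252;  h_121 = 88;  h_122 = 29
  h_123 = 157;  h_124 = 60;  h_125 = 206;  h_126 = 57;  h_127 = 211;  h_128 = 192
  h_129 = 0;  h_130 = 193;  h_131 = 149;  h_132 = 104;  h_133 = 62;  h_134 = 165
  h_135 = 227;  h_136 = 180;  h_137 = 88;  h_138 = 117;  h_139 = 61;  h_140 = 132
  h_141 = 94;  h_142 = 33;  h_143 = 227;  h_144 = 216;  h_145 = 96;  h_146 = 185
  h_147 = 21;  h_148 = 144;  h_149 = 46;  h_150 = 45;  h_151 = 83;  h_152 = 44
  h_153 = 24;  h_154 = 13;  h_155 = 157;  h_156 = 140;  h_157 = 174;  h_158 = 73
  h_159 = 179;  h_160 = 176;  h_161 = 128;  h_162 = 241;  h_163 = 85;  h_164 = 120
  h_165 = 222;  h_166 = 245;  h_167 = 131;  h_168 = 100;  h_169 = 152;  h_170 = 229
  h_171 = 189;  h_172 = 84;  h_173 = 190;  h_174 = 177;  h_175 = 67;  h_176 = 72
  h_177 = 96;  h_178 = 105;  h_179 = 85;  h_180 = 32;  h_181 = 78;  h_182 = 253
  h_183 = 115;  h_184 = 92;  h_185 = 216;  h_186 = 253;  h_187 = 157;  h_188 = 220
  h_189 = 142;  h_190 = 89;  h_191 = 147;  h_192 = 160;  h_193 = 0;  h_194 = 33
  h_195 = 21;  h_196 = 136;  h_197 = 126;  h_198 = 69;  h_199 = 35;  h_200 = 20
  h_201 = 216;  h_202 = 85;  h_203 = 61;  h_204 = 36;  h_205 = 30;  h_206 = 65
  h_207 = 163;  h_208 = 184;  h_209 = 96;  h_210 = 25;  h_211 = 149;  h_212 = 176
  h_213 = 110;  h_214 = 205;  h_215 = 147;  h_216 = 140;  h_217 = 152;  h_218 = 237
  h_219 = 157;  h_220 = 44;  h_221 = 110;  h_222 = 105;  h_223 = 115
h_224 = 149·115 + 111·105 + 219·110 = 144
h_225 = 149·144 + 111·115 + 219·105 = 128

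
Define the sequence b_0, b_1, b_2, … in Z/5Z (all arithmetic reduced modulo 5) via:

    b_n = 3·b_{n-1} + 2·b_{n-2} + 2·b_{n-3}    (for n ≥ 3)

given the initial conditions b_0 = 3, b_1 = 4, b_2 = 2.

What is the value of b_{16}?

2

b_3 = 3·2 + 2·4 + 2·3 = 0
b_4 = 3·0 + 2·2 + 2·4 = 2
b_5 = 3·2 + 2·0 + 2·2 = 0
b_6 = 3·0 + 2·2 + 2·0 = 4
b_7 = 3·4 + 2·0 + 2·2 = 1
b_8 = 3·1 + 2·4 + 2·0 = 1
b_9 = 3·1 + 2·1 + 2·4 = 3
b_10 = 3·3 + 2·1 + 2·1 = 3
b_11 = 3·3 + 2·3 + 2·1 = 2
b_12 = 3·2 + 2·3 + 2·3 = 3
b_13 = 3·3 + 2·2 + 2·3 = 4
b_14 = 3·4 + 2·3 + 2·2 = 2
b_15 = 3·2 + 2·4 + 2·3 = 0
b_16 = 3·0 + 2·2 + 2·4 = 2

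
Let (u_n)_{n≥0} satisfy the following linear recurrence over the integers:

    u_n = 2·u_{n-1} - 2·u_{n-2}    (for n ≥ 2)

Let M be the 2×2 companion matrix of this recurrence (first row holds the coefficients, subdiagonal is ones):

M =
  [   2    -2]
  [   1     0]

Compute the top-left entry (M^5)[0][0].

(M^5)[0][0] is the top entry after applying M 5 times to the unit state (1, 0). Equivalently it is h_{6} for the auxiliary sequence (h_n) obeying the same recurrence with h_1 = 1 and h_i = 0 for 0 ≤ i < 1:
h_2 = 2·1 + -2·0 = 2
h_3 = 2·2 + -2·1 = 2
h_4 = 2·2 + -2·2 = 0
h_5 = 2·0 + -2·2 = -4
h_6 = 2·-4 + -2·0 = -8

-8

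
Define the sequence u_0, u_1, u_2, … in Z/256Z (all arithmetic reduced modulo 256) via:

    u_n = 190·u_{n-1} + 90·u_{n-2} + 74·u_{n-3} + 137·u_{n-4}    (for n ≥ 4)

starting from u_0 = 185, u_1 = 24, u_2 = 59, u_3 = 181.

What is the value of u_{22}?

u_4 = 190·181 + 90·59 + 74·24 + 137·185 = 5
u_5 = 190·5 + 90·181 + 74·59 + 137·24 = 62
u_6 = 190·62 + 90·5 + 74·181 + 137·59 = 171
u_7 = 190·171 + 90·62 + 74·5 + 137·181 = 5
u_8 = 190·5 + 90·171 + 74·62 + 137·5 = 109
u_9 = 190·109 + 90·5 + 74·171 + 137·62 = 68
u_10 = 190·68 + 90·109 + 74·5 + 137·171 = 191
u_11 = 190·191 + 90·68 + 74·109 + 137·5 = 217
u_12 = 190·217 + 90·191 + 74·68 + 137·109 = 49
u_13 = 190·49 + 90·217 + 74·191 + 137·68 = 66
u_14 = 190·66 + 90·49 + 74·217 + 137·191 = 39
u_15 = 190·39 + 90·66 + 74·49 + 137·217 = 113
u_16 = 190·113 + 90·39 + 74·66 + 137·49 = 225
u_17 = 190·225 + 90·113 + 74·39 + 137·66 = 80
u_18 = 190·80 + 90·225 + 74·113 + 137·39 = 3
u_19 = 190·3 + 90·80 + 74·225 + 137·113 = 221
u_20 = 190·221 + 90·3 + 74·80 + 137·225 = 157
u_21 = 190·157 + 90·221 + 74·3 + 137·80 = 230
u_22 = 190·230 + 90·157 + 74·221 + 137·3 = 99

99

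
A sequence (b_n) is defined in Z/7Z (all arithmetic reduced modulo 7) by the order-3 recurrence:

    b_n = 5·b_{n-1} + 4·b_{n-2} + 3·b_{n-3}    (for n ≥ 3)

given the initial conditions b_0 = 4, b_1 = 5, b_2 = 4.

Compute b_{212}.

b_3 = 5·4 + 4·5 + 3·4 = 3
b_4 = 5·3 + 4·4 + 3·5 = 4
b_5 = 5·4 + 4·3 + 3·4 = 2
b_6 = 5·2 + 4·4 + 3·3 = 0
b_7 = 5·0 + 4·2 + 3·4 = 6
b_8 = 5·6 + 4·0 + 3·2 = 1
b_9 = 5·1 + 4·6 + 3·0 = 1
b_10 = 5·1 + 4·1 + 3·6 = 6
b_11 = 5·6 + 4·1 + 3·1 = 2
b_12 = 5·2 + 4·6 + 3·1 = 2
b_13 = 5·2 + 4·2 + 3·6 = 1
b_14 = 5·1 + 4·2 + 3·2 = 5
b_15 = 5·5 + 4·1 + 3·2 = 0
b_16 = 5·0 + 4·5 + 3·1 = 2
b_17 = 5·2 + 4·0 + 3·5 = 4
b_18 = 5·4 + 4·2 + 3·0 = 0
b_19 = 5·0 + 4·4 + 3·2 = 1
b_20 = 5·1 + 4·0 + 3·4 = 3
b_21 = 5·3 + 4·1 + 3·0 = 5
b_22 = 5·5 + 4·3 + 3·1 = 5
b_23 = 5·5 + 4·5 + 3·3 = 5
b_24 = 5·5 + 4·5 + 3·5 = 4
b_25 = 5·4 + 4·5 + 3·5 = 6
b_26 = 5·6 + 4·4 + 3·5 = 5
b_27 = 5·5 + 4·6 + 3·4 = 5
b_28 = 5·5 + 4·5 + 3·6 = 0
b_29 = 5·0 + 4·5 + 3·5 = 0
b_30 = 5·0 + 4·0 + 3·5 = 1
b_31 = 5·1 + 4·0 + 3·0 = 5
b_32 = 5·5 + 4·1 + 3·0 = 1
b_33 = 5·1 + 4·5 + 3·1 = 0
b_34 = 5·0 + 4·1 + 3·5 = 5
b_35 = 5·5 + 4·0 + 3·1 = 0
b_36 = 5·0 + 4·5 + 3·0 = 6
b_37 = 5·6 + 4·0 + 3·5 = 3
b_38 = 5·3 + 4·6 + 3·0 = 4
b_39 = 5·4 + 4·3 + 3·6 = 1
b_40 = 5·1 + 4·4 + 3·3 = 2
b_41 = 5·2 + 4·1 + 3·4 = 5
b_42 = 5·5 + 4·2 + 3·1 = 1
b_43 = 5·1 + 4·5 + 3·2 = 3
b_44 = 5·3 + 4·1 + 3·5 = 6
b_45 = 5·6 + 4·3 + 3·1 = 3
b_46 = 5·3 + 4·6 + 3·3 = 6
b_47 = 5·6 + 4·3 + 3·6 = 4
b_48 = 5·4 + 4·6 + 3·3 = 4
b_49 = 5·4 + 4·4 + 3·6 = 5
b_50 = 5·5 + 4·4 + 3·4 = 4
(b_48, b_49, b_50) = (4, 5, 4) = (b_0, b_1, b_2), so the sequence has period 48.
212 ≡ 20 (mod 48), hence b_212 = b_20 = 3.

3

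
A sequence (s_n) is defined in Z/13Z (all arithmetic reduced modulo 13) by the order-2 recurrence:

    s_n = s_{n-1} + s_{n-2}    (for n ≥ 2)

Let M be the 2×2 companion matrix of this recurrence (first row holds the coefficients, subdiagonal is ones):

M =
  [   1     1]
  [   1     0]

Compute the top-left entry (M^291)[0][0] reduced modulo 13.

1

(M^291)[0][0] is the top entry after applying M 291 times to the unit state (1, 0). Equivalently it is h_{292} for the auxiliary sequence (h_n) obeying the same recurrence with h_1 = 1 and h_i = 0 for 0 ≤ i < 1:
h_2 = 1·1 + 1·0 = 1
h_3 = 1·1 + 1·1 = 2
h_4 = 1·2 + 1·1 = 3
h_5 = 1·3 + 1·2 = 5
h_6 = 1·5 + 1·3 = 8
h_7 = 1·8 + 1·5 = 0
h_8 = 1·0 + 1·8 = 8
h_9 = 1·8 + 1·0 = 8
h_10 = 1·8 + 1·8 = 3
h_11 = 1·3 + 1·8 = 11
h_12 = 1·11 + 1·3 = 1
h_13 = 1·1 + 1·11 = 12
h_14 = 1·12 + 1·1 = 0
h_15 = 1·0 + 1·12 = 12
h_16 = 1·12 + 1·0 = 12
h_17 = 1·12 + 1·12 = 11
h_18 = 1·11 + 1·12 = 10
h_19 = 1·10 + 1·11 = 8
h_20 = 1·8 + 1·10 = 5
h_21 = 1·5 + 1·8 = 0
h_22 = 1·0 + 1·5 = 5
h_23 = 1·5 + 1·0 = 5
h_24 = 1·5 + 1·5 = 10
h_25 = 1·10 + 1·5 = 2
h_26 = 1·2 + 1·10 = 12
h_27 = 1·12 + 1·2 = 1
h_28 = 1·1 + 1·12 = 0
h_29 = 1·0 + 1·1 = 1
(h_28, h_29) = (0, 1) = (h_0, h_1), so the sequence has period 28.
292 ≡ 12 (mod 28), hence h_292 = h_12 = 1.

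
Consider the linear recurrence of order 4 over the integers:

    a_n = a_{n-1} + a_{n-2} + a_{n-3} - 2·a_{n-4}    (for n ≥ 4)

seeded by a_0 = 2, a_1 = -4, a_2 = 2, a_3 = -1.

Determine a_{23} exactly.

a_4 = 1·-1 + 1·2 + 1·-4 + -2·2 = -7
a_5 = 1·-7 + 1·-1 + 1·2 + -2·-4 = 2
a_6 = 1·2 + 1·-7 + 1·-1 + -2·2 = -10
a_7 = 1·-10 + 1·2 + 1·-7 + -2·-1 = -13
a_8 = 1·-13 + 1·-10 + 1·2 + -2·-7 = -7
a_9 = 1·-7 + 1·-13 + 1·-10 + -2·2 = -34
a_10 = 1·-34 + 1·-7 + 1·-13 + -2·-10 = -34
a_11 = 1·-34 + 1·-34 + 1·-7 + -2·-13 = -49
a_12 = 1·-49 + 1·-34 + 1·-34 + -2·-7 = -103
a_13 = 1·-103 + 1·-49 + 1·-34 + -2·-34 = -118
a_14 = 1·-118 + 1·-103 + 1·-49 + -2·-34 = -202
a_15 = 1·-202 + 1·-118 + 1·-103 + -2·-49 = -325
a_16 = 1·-325 + 1·-202 + 1·-118 + -2·-103 = -439
a_17 = 1·-439 + 1·-325 + 1·-202 + -2·-118 = -730
a_18 = 1·-730 + 1·-439 + 1·-325 + -2·-202 = -1090
a_19 = 1·-1090 + 1·-730 + 1·-439 + -2·-325 = -1609
a_20 = 1·-1609 + 1·-1090 + 1·-730 + -2·-439 = -2551
a_21 = 1·-2551 + 1·-1609 + 1·-1090 + -2·-730 = -3790
a_22 = 1·-3790 + 1·-2551 + 1·-1609 + -2·-1090 = -5770
a_23 = 1·-5770 + 1·-3790 + 1·-2551 + -2·-1609 = -8893

-8893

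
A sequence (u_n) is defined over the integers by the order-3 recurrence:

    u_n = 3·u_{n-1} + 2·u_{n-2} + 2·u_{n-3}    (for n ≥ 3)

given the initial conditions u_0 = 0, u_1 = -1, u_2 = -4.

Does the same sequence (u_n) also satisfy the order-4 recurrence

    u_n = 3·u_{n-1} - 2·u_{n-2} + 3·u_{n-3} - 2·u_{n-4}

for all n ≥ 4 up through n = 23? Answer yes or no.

Terms u_0..u_23: 0, -1, -4, -14, -52, -192, -708, -2612, -9636, -35548, -131140, -483788, -1784740, -6584076, -24289284, -89605484, -330563172, -1219479052, -4498774468, -16596407852, -61225730596, -225867556428, -833246946180, -3073927412588
n=4: candidate gives -37, actual u_4 = -52 ✗

no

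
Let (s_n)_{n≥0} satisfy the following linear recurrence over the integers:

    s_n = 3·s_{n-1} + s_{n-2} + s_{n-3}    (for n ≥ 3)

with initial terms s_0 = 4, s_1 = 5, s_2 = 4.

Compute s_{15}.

47363041

s_3 = 3·4 + 1·5 + 1·4 = 21
s_4 = 3·21 + 1·4 + 1·5 = 72
s_5 = 3·72 + 1·21 + 1·4 = 241
s_6 = 3·241 + 1·72 + 1·21 = 816
s_7 = 3·816 + 1·241 + 1·72 = 2761
s_8 = 3·2761 + 1·816 + 1·241 = 9340
s_9 = 3·9340 + 1·2761 + 1·816 = 31597
s_10 = 3·31597 + 1·9340 + 1·2761 = 106892
s_11 = 3·106892 + 1·31597 + 1·9340 = 361613
s_12 = 3·361613 + 1·106892 + 1·31597 = 1223328
s_13 = 3·1223328 + 1·361613 + 1·106892 = 4138489
s_14 = 3·4138489 + 1·1223328 + 1·361613 = 14000408
s_15 = 3·14000408 + 1·4138489 + 1·1223328 = 47363041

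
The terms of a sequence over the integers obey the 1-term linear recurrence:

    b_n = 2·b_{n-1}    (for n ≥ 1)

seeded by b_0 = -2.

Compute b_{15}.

b_1 = 2·-2 = -4
b_2 = 2·-4 = -8
b_3 = 2·-8 = -16
b_4 = 2·-16 = -32
b_5 = 2·-32 = -64
b_6 = 2·-64 = -128
b_7 = 2·-128 = -256
b_8 = 2·-256 = -512
b_9 = 2·-512 = -1024
b_10 = 2·-1024 = -2048
b_11 = 2·-2048 = -4096
b_12 = 2·-4096 = -8192
b_13 = 2·-8192 = -16384
b_14 = 2·-16384 = -32768
b_15 = 2·-32768 = -65536

-65536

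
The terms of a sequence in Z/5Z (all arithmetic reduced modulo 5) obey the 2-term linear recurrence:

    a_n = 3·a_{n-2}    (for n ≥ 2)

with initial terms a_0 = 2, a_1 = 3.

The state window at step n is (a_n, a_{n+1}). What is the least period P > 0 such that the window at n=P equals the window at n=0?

n=0: window = (2, 3)
n=1: window = (3, 1)
n=2: window = (1, 4)
n=3: window = (4, 3)
n=4: window = (3, 2)
n=5: window = (2, 4)
n=6: window = (4, 1)
n=7: window = (1, 2)
n=8: window = (2, 3)
window at n=8 equals window at n=0 → period = 8

8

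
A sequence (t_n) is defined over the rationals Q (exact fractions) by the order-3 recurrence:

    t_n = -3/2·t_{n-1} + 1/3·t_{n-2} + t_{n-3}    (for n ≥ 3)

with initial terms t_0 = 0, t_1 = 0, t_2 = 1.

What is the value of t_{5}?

t_3 = -3/2·1 + 1/3·0 + 1·0 = -3/2
t_4 = -3/2·-3/2 + 1/3·1 + 1·0 = 31/12
t_5 = -3/2·31/12 + 1/3·-3/2 + 1·1 = -27/8

-27/8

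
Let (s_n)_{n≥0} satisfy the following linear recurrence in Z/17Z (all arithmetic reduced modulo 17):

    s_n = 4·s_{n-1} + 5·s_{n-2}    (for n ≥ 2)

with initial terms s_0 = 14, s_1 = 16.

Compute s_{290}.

15

s_2 = 4·16 + 5·14 = 15
s_3 = 4·15 + 5·16 = 4
s_4 = 4·4 + 5·15 = 6
s_5 = 4·6 + 5·4 = 10
s_6 = 4·10 + 5·6 = 2
s_7 = 4·2 + 5·10 = 7
s_8 = 4·7 + 5·2 = 4
s_9 = 4·4 + 5·7 = 0
s_10 = 4·0 + 5·4 = 3
s_11 = 4·3 + 5·0 = 12
s_12 = 4·12 + 5·3 = 12
s_13 = 4·12 + 5·12 = 6
s_14 = 4·6 + 5·12 = 16
s_15 = 4·16 + 5·6 = 9
s_16 = 4·9 + 5·16 = 14
s_17 = 4·14 + 5·9 = 16
(s_16, s_17) = (14, 16) = (s_0, s_1), so the sequence has period 16.
290 ≡ 2 (mod 16), hence s_290 = s_2 = 15.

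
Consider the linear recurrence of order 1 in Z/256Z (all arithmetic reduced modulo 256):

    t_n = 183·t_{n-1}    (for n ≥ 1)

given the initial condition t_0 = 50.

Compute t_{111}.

94

t_1 = 183·50 = 190
t_2 = 183·190 = 210
t_3 = 183·210 = 30
t_4 = 183·30 = 114
t_5 = 183·114 = 126
t_6 = 183·126 = 18
t_7 = 183·18 = 222
t_8 = 183·222 = 178
t_9 = 183·178 = 62
t_10 = 183·62 = 82
t_11 = 183·82 = 158
t_12 = 183·158 = 242
t_13 = 183·242 = 254
t_14 = 183·254 = 146
t_15 = 183·146 = 94
t_16 = 183·94 = 50
(t_16) = (50) = (t_0), so the sequence has period 16.
111 ≡ 15 (mod 16), hence t_111 = t_15 = 94.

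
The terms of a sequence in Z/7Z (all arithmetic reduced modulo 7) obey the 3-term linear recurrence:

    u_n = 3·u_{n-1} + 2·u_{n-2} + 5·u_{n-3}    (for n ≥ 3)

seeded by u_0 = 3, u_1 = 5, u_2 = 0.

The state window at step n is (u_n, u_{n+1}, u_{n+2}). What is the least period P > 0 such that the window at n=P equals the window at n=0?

6

n=0: window = (3, 5, 0)
n=1: window = (5, 0, 4)
n=2: window = (0, 4, 2)
n=3: window = (4, 2, 0)
n=4: window = (2, 0, 3)
n=5: window = (0, 3, 5)
n=6: window = (3, 5, 0)
window at n=6 equals window at n=0 → period = 6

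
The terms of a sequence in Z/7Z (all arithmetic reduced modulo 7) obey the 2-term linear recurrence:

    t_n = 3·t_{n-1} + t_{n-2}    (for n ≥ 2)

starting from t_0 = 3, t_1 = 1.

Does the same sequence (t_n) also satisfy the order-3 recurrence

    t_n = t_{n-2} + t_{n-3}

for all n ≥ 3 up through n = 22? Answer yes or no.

Terms t_0..t_22: 3, 1, 6, 5, 0, 5, 1, 1, 4, 6, 1, 2, 0, 2, 6, 6, 3, 1, 6, 5, 0, 5, 1
n=3: candidate gives 4, actual t_3 = 5 ✗

no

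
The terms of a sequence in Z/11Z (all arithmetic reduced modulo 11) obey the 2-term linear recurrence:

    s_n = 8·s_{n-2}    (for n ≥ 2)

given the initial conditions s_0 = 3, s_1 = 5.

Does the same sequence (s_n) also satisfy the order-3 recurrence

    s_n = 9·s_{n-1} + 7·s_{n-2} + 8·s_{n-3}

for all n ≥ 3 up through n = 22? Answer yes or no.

no

Terms s_0..s_22: 3, 5, 2, 7, 5, 1, 7, 8, 1, 9, 8, 6, 9, 4, 6, 10, 4, 3, 10, 2, 3, 5, 2
n=3: candidate gives 0, actual s_3 = 7 ✗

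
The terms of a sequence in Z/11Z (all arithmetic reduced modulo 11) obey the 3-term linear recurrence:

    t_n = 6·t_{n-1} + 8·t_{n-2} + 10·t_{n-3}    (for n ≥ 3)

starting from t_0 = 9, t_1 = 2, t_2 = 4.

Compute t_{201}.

t_3 = 6·4 + 8·2 + 10·9 = 9
t_4 = 6·9 + 8·4 + 10·2 = 7
t_5 = 6·7 + 8·9 + 10·4 = 0
t_6 = 6·0 + 8·7 + 10·9 = 3
t_7 = 6·3 + 8·0 + 10·7 = 0
t_8 = 6·0 + 8·3 + 10·0 = 2
Continuing the recurrence:
  t_9 = 9;  t_10 = 4;  t_11 = 6;  t_12 = 4;  t_13 = 2;  t_14 = 5
  t_15 = 9;  t_16 = 4;  t_17 = 3;  t_18 = 8;  t_19 = 2;  t_20 = 7
  t_21 = 6;  t_22 = 2;  t_23 = 9;  t_24 = 9;  t_25 = 3;  t_26 = 4
  t_27 = 6;  t_28 = 10;  t_29 = 5;  t_30 = 5;  t_31 = 5;  t_32 = 10
  t_33 = 7;  t_34 = 7;  t_35 = 0;  t_36 = 5;  t_37 = 1;  t_38 = 2
  t_39 = 4;  t_40 = 6;  t_41 = 0;  t_42 = 0;  t_43 = 5;  t_44 = 8
  t_45 = 0;  t_46 = 4;  t_47 = 5;  t_48 = 7;  t_49 = 1;  t_50 = 2
  t_51 = 2;  t_52 = 5;  t_53 = 0;  t_54 = 5;  t_55 = 3;  t_56 = 3
  t_57 = 4;  t_58 = 1;  t_59 = 2;  t_60 = 5;  t_61 = 1;  t_62 = 0
  t_63 = 3;  t_64 = 6;  t_65 = 5;  t_66 = 9;  t_67 = 0;  t_68 = 1
  t_69 = 8;  t_70 = 1;  t_71 = 3;  t_72 = 7;  t_73 = 10;  t_74 = 3
  t_75 = 3;  t_76 = 10;  t_77 = 4;  t_78 = 2;  t_79 = 1;  t_80 = 7
  t_81 = 4;  t_82 = 2;  t_83 = 4;  t_84 = 3;  t_85 = 4;  t_86 = 0
  t_87 = 7;  t_88 = 5;  t_89 = 9;  t_90 = 10;  t_91 = 6;  t_92 = 8
  t_93 = 9;  t_94 = 2;  t_95 = 10;  t_96 = 1;  t_97 = 7;  t_98 = 7
  t_99 = 9;  t_100 = 4;  t_101 = 1;  t_102 = 7;  t_103 = 2;  t_104 = 1
  t_105 = 4;  t_106 = 8;  t_107 = 2;  t_108 = 6;  t_109 = 0;  t_110 = 2
  t_111 = 6;  t_112 = 8;  t_113 = 6;  t_114 = 6;  t_115 = 10;  t_116 = 3
  t_117 = 4;  t_118 = 5;  t_119 = 4;  t_120 = 5;  t_121 = 2;  t_122 = 4
  t_123 = 2;  t_124 = 9;  t_125 = 0;  t_126 = 4;  t_127 = 4;  t_128 = 1
  t_129 = 1;  t_130 = 10;  t_131 = 1;  t_132 = 8;  t_133 = 2;  t_134 = 9
  t_135 = 7;  t_136 = 2;  t_137 = 4;  t_138 = 0;  t_139 = 8;  t_140 = 0
  t_141 = 9;  t_142 = 2;  t_143 = 7;  t_144 = 5;  t_145 = 7;  t_146 = 9
  t_147 = 6;  t_148 = 2;  t_149 = 7;  t_150 = 8;  t_151 = 3;  t_152 = 9
  t_153 = 4;  t_154 = 5;  t_155 = 9;  t_156 = 2;  t_157 = 2;  t_158 = 8
  t_159 = 7;  t_160 = 5;  t_161 = 1;  t_162 = 6;  t_163 = 6;  t_164 = 6
  t_165 = 1;  t_166 = 4;  t_167 = 4;  t_168 = 0;  t_169 = 6;  t_170 = 10
  t_171 = 9;  t_172 = 7;  t_173 = 5;  t_174 = 0;  t_175 = 0;  t_176 = 6
  t_177 = 3;  t_178 = 0;  t_179 = 7;  t_180 = 6;  t_181 = 4;  t_182 = 10
  t_183 = 9;  t_184 = 9;  t_185 = 6;  t_186 = 0;  t_187 = 6;  t_188 = 8
  t_189 = 8;  t_190 = 7;  t_191 = 10;  t_192 = 9;  t_193 = 6;  t_194 = 10
  t_195 = 0;  t_196 = 8;  t_197 = 5;  t_198 = 6;  t_199 = 2
t_200 = 6·2 + 8·6 + 10·5 = 0
t_201 = 6·0 + 8·2 + 10·6 = 10

10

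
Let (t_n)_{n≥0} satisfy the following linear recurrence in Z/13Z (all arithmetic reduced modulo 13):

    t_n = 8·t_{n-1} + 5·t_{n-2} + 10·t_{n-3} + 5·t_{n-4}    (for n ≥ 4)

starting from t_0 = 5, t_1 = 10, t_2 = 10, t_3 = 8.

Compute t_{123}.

7

t_4 = 8·8 + 5·10 + 10·10 + 5·5 = 5
t_5 = 8·5 + 5·8 + 10·10 + 5·10 = 9
t_6 = 8·9 + 5·5 + 10·8 + 5·10 = 6
t_7 = 8·6 + 5·9 + 10·5 + 5·8 = 1
t_8 = 8·1 + 5·6 + 10·9 + 5·5 = 10
t_9 = 8·10 + 5·1 + 10·6 + 5·9 = 8
t_10 = 8·8 + 5·10 + 10·1 + 5·6 = 11
t_11 = 8·11 + 5·8 + 10·10 + 5·1 = 12
t_12 = 8·12 + 5·11 + 10·8 + 5·10 = 8
t_13 = 8·8 + 5·12 + 10·11 + 5·8 = 1
t_14 = 8·1 + 5·8 + 10·12 + 5·11 = 2
t_15 = 8·2 + 5·1 + 10·8 + 5·12 = 5
t_16 = 8·5 + 5·2 + 10·1 + 5·8 = 9
t_17 = 8·9 + 5·5 + 10·2 + 5·1 = 5
t_18 = 8·5 + 5·9 + 10·5 + 5·2 = 2
t_19 = 8·2 + 5·5 + 10·9 + 5·5 = 0
t_20 = 8·0 + 5·2 + 10·5 + 5·9 = 1
t_21 = 8·1 + 5·0 + 10·2 + 5·5 = 1
t_22 = 8·1 + 5·1 + 10·0 + 5·2 = 10
t_23 = 8·10 + 5·1 + 10·1 + 5·0 = 4
t_24 = 8·4 + 5·10 + 10·1 + 5·1 = 6
t_25 = 8·6 + 5·4 + 10·10 + 5·1 = 4
t_26 = 8·4 + 5·6 + 10·4 + 5·10 = 9
t_27 = 8·9 + 5·4 + 10·6 + 5·4 = 3
t_28 = 8·3 + 5·9 + 10·4 + 5·6 = 9
t_29 = 8·9 + 5·3 + 10·9 + 5·4 = 2
t_30 = 8·2 + 5·9 + 10·3 + 5·9 = 6
t_31 = 8·6 + 5·2 + 10·9 + 5·3 = 7
t_32 = 8·7 + 5·6 + 10·2 + 5·9 = 8
t_33 = 8·8 + 5·7 + 10·6 + 5·2 = 0
t_34 = 8·0 + 5·8 + 10·7 + 5·6 = 10
t_35 = 8·10 + 5·0 + 10·8 + 5·7 = 0
t_36 = 8·0 + 5·10 + 10·0 + 5·8 = 12
t_37 = 8·12 + 5·0 + 10·10 + 5·0 = 1
t_38 = 8·1 + 5·12 + 10·0 + 5·10 = 1
t_39 = 8·1 + 5·1 + 10·12 + 5·0 = 3
t_40 = 8·3 + 5·1 + 10·1 + 5·12 = 8
t_41 = 8·8 + 5·3 + 10·1 + 5·1 = 3
t_42 = 8·3 + 5·8 + 10·3 + 5·1 = 8
t_43 = 8·8 + 5·3 + 10·8 + 5·3 = 5
t_44 = 8·5 + 5·8 + 10·3 + 5·8 = 7
t_45 = 8·7 + 5·5 + 10·8 + 5·3 = 7
t_46 = 8·7 + 5·7 + 10·5 + 5·8 = 12
t_47 = 8·12 + 5·7 + 10·7 + 5·5 = 5
t_48 = 8·5 + 5·12 + 10·7 + 5·7 = 10
t_49 = 8·10 + 5·5 + 10·12 + 5·7 = 0
t_50 = 8·0 + 5·10 + 10·5 + 5·12 = 4
t_51 = 8·4 + 5·0 + 10·10 + 5·5 = 1
t_52 = 8·1 + 5·4 + 10·0 + 5·10 = 0
t_53 = 8·0 + 5·1 + 10·4 + 5·0 = 6
t_54 = 8·6 + 5·0 + 10·1 + 5·4 = 0
t_55 = 8·0 + 5·6 + 10·0 + 5·1 = 9
t_56 = 8·9 + 5·0 + 10·6 + 5·0 = 2
t_57 = 8·2 + 5·9 + 10·0 + 5·6 = 0
t_58 = 8·0 + 5·2 + 10·9 + 5·0 = 9
t_59 = 8·9 + 5·0 + 10·2 + 5·9 = 7
t_60 = 8·7 + 5·9 + 10·0 + 5·2 = 7
t_61 = 8·7 + 5·7 + 10·9 + 5·0 = 12
t_62 = 8·12 + 5·7 + 10·7 + 5·9 = 12
t_63 = 8·12 + 5·12 + 10·7 + 5·7 = 1
t_64 = 8·1 + 5·12 + 10·12 + 5·7 = 2
t_65 = 8·2 + 5·1 + 10·12 + 5·12 = 6
t_66 = 8·6 + 5·2 + 10·1 + 5·12 = 11
t_67 = 8·11 + 5·6 + 10·2 + 5·1 = 0
t_68 = 8·0 + 5·11 + 10·6 + 5·2 = 8
t_69 = 8·8 + 5·0 + 10·11 + 5·6 = 9
t_70 = 8·9 + 5·8 + 10·0 + 5·11 = 11
t_71 = 8·11 + 5·9 + 10·8 + 5·0 = 5
t_72 = 8·5 + 5·11 + 10·9 + 5·8 = 4
t_73 = 8·4 + 5·5 + 10·11 + 5·9 = 4
t_74 = 8·4 + 5·4 + 10·5 + 5·11 = 1
t_75 = 8·1 + 5·4 + 10·4 + 5·5 = 2
t_76 = 8·2 + 5·1 + 10·4 + 5·4 = 3
t_77 = 8·3 + 5·2 + 10·1 + 5·4 = 12
t_78 = 8·12 + 5·3 + 10·2 + 5·1 = 6
t_79 = 8·6 + 5·12 + 10·3 + 5·2 = 5
t_80 = 8·5 + 5·6 + 10·12 + 5·3 = 10
t_81 = 8·10 + 5·5 + 10·6 + 5·12 = 4
t_82 = 8·4 + 5·10 + 10·5 + 5·6 = 6
t_83 = 8·6 + 5·4 + 10·10 + 5·5 = 11
t_84 = 8·11 + 5·6 + 10·4 + 5·10 = 0
t_85 = 8·0 + 5·11 + 10·6 + 5·4 = 5
t_86 = 8·5 + 5·0 + 10·11 + 5·6 = 11
t_87 = 8·11 + 5·5 + 10·0 + 5·11 = 12
t_88 = 8·12 + 5·11 + 10·5 + 5·0 = 6
t_89 = 8·6 + 5·12 + 10·11 + 5·5 = 9
t_90 = 8·9 + 5·6 + 10·12 + 5·11 = 4
t_91 = 8·4 + 5·9 + 10·6 + 5·12 = 2
t_92 = 8·2 + 5·4 + 10·9 + 5·6 = 0
t_93 = 8·0 + 5·2 + 10·4 + 5·9 = 4
t_94 = 8·4 + 5·0 + 10·2 + 5·4 = 7
t_95 = 8·7 + 5·4 + 10·0 + 5·2 = 8
t_96 = 8·8 + 5·7 + 10·4 + 5·0 = 9
t_97 = 8·9 + 5·8 + 10·7 + 5·4 = 7
t_98 = 8·7 + 5·9 + 10·8 + 5·7 = 8
t_99 = 8·8 + 5·7 + 10·9 + 5·8 = 8
t_100 = 8·8 + 5·8 + 10·7 + 5·9 = 11
t_101 = 8·11 + 5·8 + 10·8 + 5·7 = 9
t_102 = 8·9 + 5·11 + 10·8 + 5·8 = 0
t_103 = 8·0 + 5·9 + 10·11 + 5·8 = 0
t_104 = 8·0 + 5·0 + 10·9 + 5·11 = 2
t_105 = 8·2 + 5·0 + 10·0 + 5·9 = 9
t_106 = 8·9 + 5·2 + 10·0 + 5·0 = 4
t_107 = 8·4 + 5·9 + 10·2 + 5·0 = 6
t_108 = 8·6 + 5·4 + 10·9 + 5·2 = 12
t_109 = 8·12 + 5·6 + 10·4 + 5·9 = 3
t_110 = 8·3 + 5·12 + 10·6 + 5·4 = 8
t_111 = 8·8 + 5·3 + 10·12 + 5·6 = 8
t_112 = 8·8 + 5·8 + 10·3 + 5·12 = 12
t_113 = 8·12 + 5·8 + 10·8 + 5·3 = 10
t_114 = 8·10 + 5·12 + 10·8 + 5·8 = 0
t_115 = 8·0 + 5·10 + 10·12 + 5·8 = 2
t_116 = 8·2 + 5·0 + 10·10 + 5·12 = 7
t_117 = 8·7 + 5·2 + 10·0 + 5·10 = 12
t_118 = 8·12 + 5·7 + 10·2 + 5·0 = 8
t_119 = 8·8 + 5·12 + 10·7 + 5·2 = 9
t_120 = 8·9 + 5·8 + 10·12 + 5·7 = 7
t_121 = 8·7 + 5·9 + 10·8 + 5·12 = 7
t_122 = 8·7 + 5·7 + 10·9 + 5·8 = 0
t_123 = 8·0 + 5·7 + 10·7 + 5·9 = 7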